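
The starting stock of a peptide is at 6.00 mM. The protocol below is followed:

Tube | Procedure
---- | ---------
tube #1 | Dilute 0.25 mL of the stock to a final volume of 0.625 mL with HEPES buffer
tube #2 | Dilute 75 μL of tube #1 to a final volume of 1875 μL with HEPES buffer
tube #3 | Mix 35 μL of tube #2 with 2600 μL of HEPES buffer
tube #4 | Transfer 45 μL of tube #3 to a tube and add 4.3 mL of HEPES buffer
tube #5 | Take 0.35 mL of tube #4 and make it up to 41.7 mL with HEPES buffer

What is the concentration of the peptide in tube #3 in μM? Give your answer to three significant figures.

Step 1: 0.25 mL brought to 0.625 mL → factor 0.625/0.25 = 2.5
Step 2: 75 μL brought to 1875 μL → factor 1875/75 = 25
Step 3: 35 μL + 2600 μL = 2635 μL total → factor 2635/35 = 75.286
Dilution factor through tube #3 = 2.5 × 25 × 75.286 = 4705.4
[tube #3] = 6.00 mM / 4705.4 = 0.001275 mM = 1.28 μM

1.28 μM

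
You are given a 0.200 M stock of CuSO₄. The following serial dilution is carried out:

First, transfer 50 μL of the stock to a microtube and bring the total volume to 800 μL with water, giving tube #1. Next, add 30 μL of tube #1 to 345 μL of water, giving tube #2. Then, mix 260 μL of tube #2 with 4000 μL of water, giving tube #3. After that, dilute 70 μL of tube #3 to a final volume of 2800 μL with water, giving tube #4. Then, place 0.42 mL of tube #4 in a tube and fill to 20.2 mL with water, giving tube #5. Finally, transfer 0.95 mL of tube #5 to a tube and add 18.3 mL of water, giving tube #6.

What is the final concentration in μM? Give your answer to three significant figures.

0.00157 μM

Step 1: 50 μL brought to 800 μL → factor 800/50 = 16
Step 2: 30 μL + 345 μL = 375 μL total → factor 375/30 = 12.5
Step 3: 260 μL + 4000 μL = 4260 μL total → factor 4260/260 = 16.385
Step 4: 70 μL brought to 2800 μL → factor 2800/70 = 40
Step 5: 0.42 mL brought to 20.2 mL → factor 20.2/0.42 = 48.095
Step 6: 0.95 mL + 18.3 mL = 19.25 mL total → factor 19.25/0.95 = 20.263
Overall dilution factor = 16 × 12.5 × 16.385 × 40 × 48.095 × 20.263 = 1.2774 × 10^8
Final = 0.200 M / 1.2774 × 10^8 = 1.566 × 10^-9 M = 0.00157 μM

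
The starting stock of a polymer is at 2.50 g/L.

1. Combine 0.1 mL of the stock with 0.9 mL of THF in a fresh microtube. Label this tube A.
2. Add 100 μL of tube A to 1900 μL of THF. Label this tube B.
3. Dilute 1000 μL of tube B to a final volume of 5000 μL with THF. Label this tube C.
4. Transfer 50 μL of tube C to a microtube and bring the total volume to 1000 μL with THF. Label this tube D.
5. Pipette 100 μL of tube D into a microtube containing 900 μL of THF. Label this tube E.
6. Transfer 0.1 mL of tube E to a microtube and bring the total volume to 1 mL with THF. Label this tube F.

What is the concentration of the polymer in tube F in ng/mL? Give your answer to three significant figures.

Step 1: 0.1 mL + 0.9 mL = 1 mL total → factor 1/0.1 = 10
Step 2: 100 μL + 1900 μL = 2000 μL total → factor 2000/100 = 20
Step 3: 1000 μL brought to 5000 μL → factor 5000/1000 = 5
Step 4: 50 μL brought to 1000 μL → factor 1000/50 = 20
Step 5: 100 μL + 900 μL = 1000 μL total → factor 1000/100 = 10
Step 6: 0.1 mL brought to 1 mL → factor 1/0.1 = 10
Overall dilution factor = 10 × 20 × 5 × 20 × 10 × 10 = 2 × 10^6
Final = 2.50 g/L / 2 × 10^6 = 1.250 × 10^-6 g/L = 1.25 ng/mL

1.25 ng/mL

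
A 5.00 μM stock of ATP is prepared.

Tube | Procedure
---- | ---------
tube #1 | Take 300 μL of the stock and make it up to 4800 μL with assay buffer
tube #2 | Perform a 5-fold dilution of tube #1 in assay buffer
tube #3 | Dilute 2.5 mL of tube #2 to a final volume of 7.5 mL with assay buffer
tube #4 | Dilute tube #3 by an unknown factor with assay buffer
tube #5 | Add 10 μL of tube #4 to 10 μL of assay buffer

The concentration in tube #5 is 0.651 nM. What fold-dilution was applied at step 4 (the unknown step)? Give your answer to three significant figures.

16.0-fold

Step 1: 300 μL brought to 4800 μL → factor 4800/300 = 16
Step 2: 5-fold → factor 5
Step 3: 2.5 mL brought to 7.5 mL → factor 7.5/2.5 = 3
Step 4: unknown factor x
Step 5: 10 μL + 10 μL = 20 μL total → factor 20/10 = 2
Product of known-step factors = 480
Overall factor = 5.00 μM / (0.651 nM) = 7680.5
x = 7680.5 / 480 = 16.0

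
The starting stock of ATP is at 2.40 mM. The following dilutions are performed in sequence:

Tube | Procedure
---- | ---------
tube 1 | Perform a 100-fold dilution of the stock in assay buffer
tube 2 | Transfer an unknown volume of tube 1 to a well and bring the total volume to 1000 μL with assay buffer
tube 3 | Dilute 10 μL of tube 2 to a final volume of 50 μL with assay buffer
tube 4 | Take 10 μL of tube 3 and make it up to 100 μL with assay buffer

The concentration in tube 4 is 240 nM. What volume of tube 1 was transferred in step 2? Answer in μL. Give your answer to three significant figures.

500 μL

Step 1: 100-fold → factor 100
Step 2: v brought to 1000 μL → factor = 1000 μL/v
Step 3: 10 μL brought to 50 μL → factor 50/10 = 5
Step 4: 10 μL brought to 100 μL → factor 100/10 = 10
Product of known-step factors = 5000
Overall factor = 2.40 mM / (240 nM) = 10000
Step-2 factor = 10000 / 5000 = 2
v = 1000 μL / 2 = 500 μL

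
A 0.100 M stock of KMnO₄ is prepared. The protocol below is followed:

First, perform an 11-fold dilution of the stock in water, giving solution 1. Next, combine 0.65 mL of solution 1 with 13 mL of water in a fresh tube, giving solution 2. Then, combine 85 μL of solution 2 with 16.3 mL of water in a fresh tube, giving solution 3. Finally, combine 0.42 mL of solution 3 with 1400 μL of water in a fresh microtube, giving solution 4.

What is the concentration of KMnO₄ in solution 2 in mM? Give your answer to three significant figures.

0.433 mM

Step 1: 11-fold → factor 11
Step 2: 0.65 mL + 13 mL = 13.65 mL total → factor 13.65/0.65 = 21
Dilution factor through solution 2 = 11 × 21 = 231
[solution 2] = 0.100 M / 231 = 0.0004329 M = 0.433 mM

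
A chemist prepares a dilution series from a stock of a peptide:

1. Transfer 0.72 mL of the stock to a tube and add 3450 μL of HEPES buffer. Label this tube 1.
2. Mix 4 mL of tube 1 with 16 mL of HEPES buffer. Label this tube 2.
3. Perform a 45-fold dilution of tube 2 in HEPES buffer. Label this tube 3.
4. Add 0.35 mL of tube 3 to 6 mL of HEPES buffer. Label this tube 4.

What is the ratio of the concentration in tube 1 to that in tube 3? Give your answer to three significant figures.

Step 1: 0.72 mL + 3450 μL = 4.17 mL total → factor 4.17/0.72 = 5.7917
Step 2: 4 mL + 16 mL = 20 mL total → factor 20/4 = 5
Step 3: 45-fold → factor 45
Dilution factor to tube 1 = 5.7917; to tube 3 = 1303.1
[tube 1]/[tube 3] = (factor to tube 3)/(factor to tube 1) = 1303.1/5.7917 = 225

225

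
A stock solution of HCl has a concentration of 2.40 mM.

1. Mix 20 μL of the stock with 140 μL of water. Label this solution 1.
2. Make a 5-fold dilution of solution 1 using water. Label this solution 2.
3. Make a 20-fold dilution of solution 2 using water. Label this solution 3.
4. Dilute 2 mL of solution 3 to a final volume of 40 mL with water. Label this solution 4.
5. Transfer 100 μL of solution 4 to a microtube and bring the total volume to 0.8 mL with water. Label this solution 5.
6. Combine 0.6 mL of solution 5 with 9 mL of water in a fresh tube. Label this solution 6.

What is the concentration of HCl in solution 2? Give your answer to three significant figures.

0.0600 mM

Step 1: 20 μL + 140 μL = 160 μL total → factor 160/20 = 8
Step 2: 5-fold → factor 5
Dilution factor through solution 2 = 8 × 5 = 40
[solution 2] = 2.40 mM / 40 = 0.0600 mM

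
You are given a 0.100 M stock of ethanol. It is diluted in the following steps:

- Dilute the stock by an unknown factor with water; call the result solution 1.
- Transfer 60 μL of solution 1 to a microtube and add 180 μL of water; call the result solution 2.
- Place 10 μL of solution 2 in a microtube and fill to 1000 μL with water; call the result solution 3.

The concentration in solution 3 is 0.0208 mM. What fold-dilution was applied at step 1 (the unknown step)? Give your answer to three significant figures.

Step 1: unknown factor x
Step 2: 60 μL + 180 μL = 240 μL total → factor 240/60 = 4
Step 3: 10 μL brought to 1000 μL → factor 1000/10 = 100
Product of known-step factors = 400
Overall factor = 0.100 M / (0.0208 mM) = 4807.7
x = 4807.7 / 400 = 12.0

12.0-fold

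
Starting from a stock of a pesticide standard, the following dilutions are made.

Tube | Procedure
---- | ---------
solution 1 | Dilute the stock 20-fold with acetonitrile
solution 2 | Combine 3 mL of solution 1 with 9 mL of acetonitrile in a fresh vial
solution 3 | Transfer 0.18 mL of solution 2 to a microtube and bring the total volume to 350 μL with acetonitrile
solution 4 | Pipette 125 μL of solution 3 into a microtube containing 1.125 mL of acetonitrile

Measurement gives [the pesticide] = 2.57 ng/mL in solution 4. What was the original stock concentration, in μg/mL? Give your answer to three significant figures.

4.00 μg/mL

Step 1: 20-fold → factor 20
Step 2: 3 mL + 9 mL = 12 mL total → factor 12/3 = 4
Step 3: 0.18 mL brought to 350 μL → factor 0.35/0.18 = 1.9444
Step 4: 125 μL + 1.125 mL = 1250 μL total → factor 1250/125 = 10
Overall dilution factor = 20 × 4 × 1.9444 × 10 = 1555.6
Stock = 2.57 ng/mL × 1555.6 = 3998 ng/mL = 4.00 μg/mL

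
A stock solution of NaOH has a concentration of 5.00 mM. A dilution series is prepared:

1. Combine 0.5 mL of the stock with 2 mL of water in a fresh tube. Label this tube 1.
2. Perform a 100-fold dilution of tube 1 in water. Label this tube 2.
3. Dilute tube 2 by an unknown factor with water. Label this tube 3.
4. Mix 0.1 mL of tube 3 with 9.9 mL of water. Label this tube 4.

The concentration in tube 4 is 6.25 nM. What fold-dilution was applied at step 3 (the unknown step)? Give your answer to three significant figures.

16.0-fold

Step 1: 0.5 mL + 2 mL = 2.5 mL total → factor 2.5/0.5 = 5
Step 2: 100-fold → factor 100
Step 3: unknown factor x
Step 4: 0.1 mL + 9.9 mL = 10 mL total → factor 10/0.1 = 100
Product of known-step factors = 50000
Overall factor = 5.00 mM / (6.25 nM) = 8 × 10^5
x = 8 × 10^5 / 50000 = 16.0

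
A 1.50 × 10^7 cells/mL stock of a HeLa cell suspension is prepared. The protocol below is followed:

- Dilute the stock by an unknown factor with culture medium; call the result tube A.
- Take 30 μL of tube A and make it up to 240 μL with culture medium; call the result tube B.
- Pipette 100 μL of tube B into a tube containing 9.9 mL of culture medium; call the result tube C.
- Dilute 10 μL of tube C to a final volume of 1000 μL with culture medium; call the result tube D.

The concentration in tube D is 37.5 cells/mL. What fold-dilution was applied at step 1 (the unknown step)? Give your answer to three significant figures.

Step 1: unknown factor x
Step 2: 30 μL brought to 240 μL → factor 240/30 = 8
Step 3: 100 μL + 9.9 mL = 10000 μL total → factor 10000/100 = 100
Step 4: 10 μL brought to 1000 μL → factor 1000/10 = 100
Product of known-step factors = 80000
Overall factor = 1.50 × 10^7 cells/mL / (37.5 cells/mL) = 4 × 10^5
x = 4 × 10^5 / 80000 = 5.00

5.00-fold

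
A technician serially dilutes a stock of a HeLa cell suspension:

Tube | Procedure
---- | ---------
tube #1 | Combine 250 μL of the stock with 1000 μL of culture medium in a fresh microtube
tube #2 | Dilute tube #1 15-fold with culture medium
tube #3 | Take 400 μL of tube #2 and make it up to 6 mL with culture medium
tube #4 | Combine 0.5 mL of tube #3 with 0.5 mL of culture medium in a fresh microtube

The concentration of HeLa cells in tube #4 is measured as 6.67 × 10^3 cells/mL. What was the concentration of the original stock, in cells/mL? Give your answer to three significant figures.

Step 1: 250 μL + 1000 μL = 1250 μL total → factor 1250/250 = 5
Step 2: 15-fold → factor 15
Step 3: 400 μL brought to 6 mL → factor 6000/400 = 15
Step 4: 0.5 mL + 0.5 mL = 1 mL total → factor 1/0.5 = 2
Overall dilution factor = 5 × 15 × 15 × 2 = 2250
Stock = 6.67 × 10^3 cells/mL × 2250 = 1.50 × 10^7 cells/mL

1.50 × 10^7 cells/mL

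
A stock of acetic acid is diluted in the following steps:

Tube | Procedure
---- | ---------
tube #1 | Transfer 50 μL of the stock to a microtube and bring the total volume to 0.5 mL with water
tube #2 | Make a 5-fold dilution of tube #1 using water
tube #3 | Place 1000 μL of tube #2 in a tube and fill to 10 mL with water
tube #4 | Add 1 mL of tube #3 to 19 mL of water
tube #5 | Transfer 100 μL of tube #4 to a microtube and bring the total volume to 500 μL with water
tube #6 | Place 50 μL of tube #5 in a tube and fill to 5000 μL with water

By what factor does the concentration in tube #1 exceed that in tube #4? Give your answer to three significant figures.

1.00 × 10^3

Step 1: 50 μL brought to 0.5 mL → factor 500/50 = 10
Step 2: 5-fold → factor 5
Step 3: 1000 μL brought to 10 mL → factor 10000/1000 = 10
Step 4: 1 mL + 19 mL = 20 mL total → factor 20/1 = 20
Dilution factor to tube #1 = 10; to tube #4 = 10000
[tube #1]/[tube #4] = (factor to tube #4)/(factor to tube #1) = 10000/10 = 1.00 × 10^3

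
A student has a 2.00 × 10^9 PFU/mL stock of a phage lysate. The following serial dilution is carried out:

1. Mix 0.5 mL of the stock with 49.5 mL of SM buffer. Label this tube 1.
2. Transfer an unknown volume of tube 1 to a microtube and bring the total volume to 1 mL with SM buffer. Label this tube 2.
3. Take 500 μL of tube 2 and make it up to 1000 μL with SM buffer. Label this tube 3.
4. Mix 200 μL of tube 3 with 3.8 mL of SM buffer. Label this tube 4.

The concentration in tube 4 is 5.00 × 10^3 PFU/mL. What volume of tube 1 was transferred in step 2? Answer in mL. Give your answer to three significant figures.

0.0100 mL

Step 1: 0.5 mL + 49.5 mL = 50 mL total → factor 50/0.5 = 100
Step 2: v brought to 1 mL → factor = 1 mL/v
Step 3: 500 μL brought to 1000 μL → factor 1000/500 = 2
Step 4: 200 μL + 3.8 mL = 4000 μL total → factor 4000/200 = 20
Product of known-step factors = 4000
Overall factor = 2.00 × 10^9 PFU/mL / (5.00 × 10^3 PFU/mL) = 4 × 10^5
Step-2 factor = 4 × 10^5 / 4000 = 100
v = 1 mL / 100 = 0.0100 mL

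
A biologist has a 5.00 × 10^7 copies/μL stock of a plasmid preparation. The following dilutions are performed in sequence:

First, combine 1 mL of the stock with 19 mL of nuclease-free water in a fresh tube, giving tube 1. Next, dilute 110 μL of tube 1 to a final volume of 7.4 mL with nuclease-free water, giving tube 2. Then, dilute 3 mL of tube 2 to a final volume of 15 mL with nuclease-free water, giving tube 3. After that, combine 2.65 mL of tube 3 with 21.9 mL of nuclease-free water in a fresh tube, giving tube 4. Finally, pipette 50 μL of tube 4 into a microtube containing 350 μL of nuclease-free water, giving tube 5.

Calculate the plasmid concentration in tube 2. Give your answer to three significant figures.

Step 1: 1 mL + 19 mL = 20 mL total → factor 20/1 = 20
Step 2: 110 μL brought to 7.4 mL → factor 7400/110 = 67.273
Dilution factor through tube 2 = 20 × 67.273 = 1345.5
[tube 2] = 5.00 × 10^7 copies/μL / 1345.5 = 3.72 × 10^4 copies/μL

3.72 × 10^4 copies/μL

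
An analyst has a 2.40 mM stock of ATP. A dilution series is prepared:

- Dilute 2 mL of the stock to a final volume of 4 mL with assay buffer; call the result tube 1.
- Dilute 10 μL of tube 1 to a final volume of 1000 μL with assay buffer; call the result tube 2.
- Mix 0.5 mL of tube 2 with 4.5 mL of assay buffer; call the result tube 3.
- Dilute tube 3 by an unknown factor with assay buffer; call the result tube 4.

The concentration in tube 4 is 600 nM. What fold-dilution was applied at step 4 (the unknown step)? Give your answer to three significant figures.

2.00-fold

Step 1: 2 mL brought to 4 mL → factor 4/2 = 2
Step 2: 10 μL brought to 1000 μL → factor 1000/10 = 100
Step 3: 0.5 mL + 4.5 mL = 5 mL total → factor 5/0.5 = 10
Step 4: unknown factor x
Product of known-step factors = 2000
Overall factor = 2.40 mM / (600 nM) = 4000
x = 4000 / 2000 = 2.00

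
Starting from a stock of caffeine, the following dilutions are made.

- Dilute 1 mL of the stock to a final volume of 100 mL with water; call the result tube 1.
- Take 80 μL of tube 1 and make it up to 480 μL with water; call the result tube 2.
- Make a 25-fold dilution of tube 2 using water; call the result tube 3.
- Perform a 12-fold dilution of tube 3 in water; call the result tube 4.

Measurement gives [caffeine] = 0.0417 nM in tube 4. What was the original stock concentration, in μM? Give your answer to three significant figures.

7.51 μM

Step 1: 1 mL brought to 100 mL → factor 100/1 = 100
Step 2: 80 μL brought to 480 μL → factor 480/80 = 6
Step 3: 25-fold → factor 25
Step 4: 12-fold → factor 12
Overall dilution factor = 100 × 6 × 25 × 12 = 1.8 × 10^5
Stock = 0.0417 nM × 1.8 × 10^5 = 7506 nM = 7.51 μM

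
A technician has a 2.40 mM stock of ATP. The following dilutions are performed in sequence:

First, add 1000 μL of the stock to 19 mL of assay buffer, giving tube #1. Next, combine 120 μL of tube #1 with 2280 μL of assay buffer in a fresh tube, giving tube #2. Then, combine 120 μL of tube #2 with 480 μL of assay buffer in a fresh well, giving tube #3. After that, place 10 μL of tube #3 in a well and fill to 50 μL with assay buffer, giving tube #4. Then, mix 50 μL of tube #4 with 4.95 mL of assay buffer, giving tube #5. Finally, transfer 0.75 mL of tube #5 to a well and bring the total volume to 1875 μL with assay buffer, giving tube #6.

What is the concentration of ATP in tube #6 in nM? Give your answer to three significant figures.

Step 1: 1000 μL + 19 mL = 20000 μL total → factor 20000/1000 = 20
Step 2: 120 μL + 2280 μL = 2400 μL total → factor 2400/120 = 20
Step 3: 120 μL + 480 μL = 600 μL total → factor 600/120 = 5
Step 4: 10 μL brought to 50 μL → factor 50/10 = 5
Step 5: 50 μL + 4.95 mL = 5000 μL total → factor 5000/50 = 100
Step 6: 0.75 mL brought to 1875 μL → factor 1.875/0.75 = 2.5
Overall dilution factor = 20 × 20 × 5 × 5 × 100 × 2.5 = 2.5 × 10^6
Final = 2.40 mM / 2.5 × 10^6 = 9.600 × 10^-7 mM = 0.960 nM

0.960 nM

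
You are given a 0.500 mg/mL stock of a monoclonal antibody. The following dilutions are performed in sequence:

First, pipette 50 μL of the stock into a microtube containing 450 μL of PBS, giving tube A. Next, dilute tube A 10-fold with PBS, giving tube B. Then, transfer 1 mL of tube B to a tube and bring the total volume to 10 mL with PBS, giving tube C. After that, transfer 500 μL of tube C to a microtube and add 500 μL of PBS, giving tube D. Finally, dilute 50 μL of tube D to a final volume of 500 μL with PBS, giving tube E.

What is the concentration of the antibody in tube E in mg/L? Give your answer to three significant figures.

0.0250 mg/L

Step 1: 50 μL + 450 μL = 500 μL total → factor 500/50 = 10
Step 2: 10-fold → factor 10
Step 3: 1 mL brought to 10 mL → factor 10/1 = 10
Step 4: 500 μL + 500 μL = 1000 μL total → factor 1000/500 = 2
Step 5: 50 μL brought to 500 μL → factor 500/50 = 10
Overall dilution factor = 10 × 10 × 10 × 2 × 10 = 20000
Final = 0.500 mg/mL / 20000 = 2.500 × 10^-5 mg/mL = 0.0250 mg/L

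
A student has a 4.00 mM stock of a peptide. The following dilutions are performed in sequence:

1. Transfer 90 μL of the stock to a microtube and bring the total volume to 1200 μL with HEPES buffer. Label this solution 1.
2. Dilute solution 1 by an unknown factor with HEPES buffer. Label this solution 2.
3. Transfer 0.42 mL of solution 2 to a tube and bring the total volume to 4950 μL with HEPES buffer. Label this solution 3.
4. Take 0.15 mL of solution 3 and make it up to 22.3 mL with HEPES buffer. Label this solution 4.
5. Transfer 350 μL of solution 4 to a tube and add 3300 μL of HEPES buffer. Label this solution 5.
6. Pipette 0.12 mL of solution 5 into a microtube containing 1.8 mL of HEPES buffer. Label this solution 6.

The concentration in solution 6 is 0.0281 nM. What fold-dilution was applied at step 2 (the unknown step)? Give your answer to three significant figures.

Step 1: 90 μL brought to 1200 μL → factor 1200/90 = 13.333
Step 2: unknown factor x
Step 3: 0.42 mL brought to 4950 μL → factor 4.95/0.42 = 11.786
Step 4: 0.15 mL brought to 22.3 mL → factor 22.3/0.15 = 148.67
Step 5: 350 μL + 3300 μL = 3650 μL total → factor 3650/350 = 10.429
Step 6: 0.12 mL + 1.8 mL = 1.92 mL total → factor 1.92/0.12 = 16
Product of known-step factors = 3.8981 × 10^6
Overall factor = 4.00 mM / (0.0281 nM) = 1.4235 × 10^8
x = 1.4235 × 10^8 / 3.8981 × 10^6 = 36.5

36.5-fold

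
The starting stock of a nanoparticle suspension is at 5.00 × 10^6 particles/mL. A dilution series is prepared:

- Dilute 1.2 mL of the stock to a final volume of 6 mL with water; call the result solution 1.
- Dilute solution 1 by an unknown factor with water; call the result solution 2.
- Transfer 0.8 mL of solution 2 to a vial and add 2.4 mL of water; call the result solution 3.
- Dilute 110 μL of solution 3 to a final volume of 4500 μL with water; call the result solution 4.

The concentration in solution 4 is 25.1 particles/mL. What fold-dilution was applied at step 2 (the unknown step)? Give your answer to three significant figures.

Step 1: 1.2 mL brought to 6 mL → factor 6/1.2 = 5
Step 2: unknown factor x
Step 3: 0.8 mL + 2.4 mL = 3.2 mL total → factor 3.2/0.8 = 4
Step 4: 110 μL brought to 4500 μL → factor 4500/110 = 40.909
Product of known-step factors = 818.18
Overall factor = 5.00 × 10^6 particles/mL / (25.1 particles/mL) = 1.992 × 10^5
x = 1.992 × 10^5 / 818.18 = 243

243-fold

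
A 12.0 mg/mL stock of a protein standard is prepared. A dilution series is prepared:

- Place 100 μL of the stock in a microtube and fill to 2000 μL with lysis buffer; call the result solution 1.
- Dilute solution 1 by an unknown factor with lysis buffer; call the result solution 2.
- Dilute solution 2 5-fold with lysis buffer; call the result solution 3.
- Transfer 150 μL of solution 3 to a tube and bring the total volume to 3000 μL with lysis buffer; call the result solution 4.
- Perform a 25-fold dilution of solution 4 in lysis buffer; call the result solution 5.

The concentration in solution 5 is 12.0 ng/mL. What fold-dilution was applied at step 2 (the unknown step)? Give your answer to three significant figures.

20.0-fold

Step 1: 100 μL brought to 2000 μL → factor 2000/100 = 20
Step 2: unknown factor x
Step 3: 5-fold → factor 5
Step 4: 150 μL brought to 3000 μL → factor 3000/150 = 20
Step 5: 25-fold → factor 25
Product of known-step factors = 50000
Overall factor = 12.0 mg/mL / (12.0 ng/mL) = 1 × 10^6
x = 1 × 10^6 / 50000 = 20.0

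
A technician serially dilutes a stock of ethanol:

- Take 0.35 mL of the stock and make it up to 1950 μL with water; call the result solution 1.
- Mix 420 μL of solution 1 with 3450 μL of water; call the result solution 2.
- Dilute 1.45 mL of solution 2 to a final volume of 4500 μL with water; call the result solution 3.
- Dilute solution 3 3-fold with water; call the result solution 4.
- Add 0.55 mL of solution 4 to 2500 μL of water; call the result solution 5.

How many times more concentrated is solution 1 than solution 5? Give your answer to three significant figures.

Step 1: 0.35 mL brought to 1950 μL → factor 1.95/0.35 = 5.5714
Step 2: 420 μL + 3450 μL = 3870 μL total → factor 3870/420 = 9.2143
Step 3: 1.45 mL brought to 4500 μL → factor 4.5/1.45 = 3.1034
Step 4: 3-fold → factor 3
Step 5: 0.55 mL + 2500 μL = 3.05 mL total → factor 3.05/0.55 = 5.5455
Dilution factor to solution 1 = 5.5714; to solution 5 = 2650.5
[solution 1]/[solution 5] = (factor to solution 5)/(factor to solution 1) = 2650.5/5.5714 = 476

476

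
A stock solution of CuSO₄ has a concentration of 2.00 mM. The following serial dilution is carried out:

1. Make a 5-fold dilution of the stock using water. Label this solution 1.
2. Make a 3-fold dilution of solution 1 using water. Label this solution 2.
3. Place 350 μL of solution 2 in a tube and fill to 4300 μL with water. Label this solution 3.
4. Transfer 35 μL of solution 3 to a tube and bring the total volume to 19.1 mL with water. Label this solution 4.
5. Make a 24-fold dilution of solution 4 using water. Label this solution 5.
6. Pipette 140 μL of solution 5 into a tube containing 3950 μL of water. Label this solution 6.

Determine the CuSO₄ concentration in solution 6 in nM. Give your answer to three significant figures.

Step 1: 5-fold → factor 5
Step 2: 3-fold → factor 3
Step 3: 350 μL brought to 4300 μL → factor 4300/350 = 12.286
Step 4: 35 μL brought to 19.1 mL → factor 19100/35 = 545.71
Step 5: 24-fold → factor 24
Step 6: 140 μL + 3950 μL = 4090 μL total → factor 4090/140 = 29.214
Overall dilution factor = 5 × 3 × 12.286 × 545.71 × 24 × 29.214 = 7.0512 × 10^7
Final = 2.00 mM / 7.0512 × 10^7 = 2.836 × 10^-8 mM = 0.0284 nM

0.0284 nM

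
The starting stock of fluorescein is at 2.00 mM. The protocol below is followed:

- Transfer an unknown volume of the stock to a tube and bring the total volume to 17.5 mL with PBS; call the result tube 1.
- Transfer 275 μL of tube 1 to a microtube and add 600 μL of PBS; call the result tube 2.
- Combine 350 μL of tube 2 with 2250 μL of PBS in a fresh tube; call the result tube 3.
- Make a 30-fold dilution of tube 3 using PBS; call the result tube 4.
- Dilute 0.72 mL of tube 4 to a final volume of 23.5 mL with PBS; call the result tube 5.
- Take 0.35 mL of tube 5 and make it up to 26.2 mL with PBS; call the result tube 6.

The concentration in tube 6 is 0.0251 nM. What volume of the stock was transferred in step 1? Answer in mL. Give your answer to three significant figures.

Step 1: v brought to 17.5 mL → factor = 17.5 mL/v
Step 2: 275 μL + 600 μL = 875 μL total → factor 875/275 = 3.1818
Step 3: 350 μL + 2250 μL = 2600 μL total → factor 2600/350 = 7.4286
Step 4: 30-fold → factor 30
Step 5: 0.72 mL brought to 23.5 mL → factor 23.5/0.72 = 32.639
Step 6: 0.35 mL brought to 26.2 mL → factor 26.2/0.35 = 74.857
Product of known-step factors = 1.7325 × 10^6
Overall factor = 2.00 mM / (0.0251 nM) = 7.9681 × 10^7
Step-1 factor = 7.9681 × 10^7 / 1.7325 × 10^6 = 45.992
v = 17.5 mL / 45.992 = 0.380 mL

0.380 mL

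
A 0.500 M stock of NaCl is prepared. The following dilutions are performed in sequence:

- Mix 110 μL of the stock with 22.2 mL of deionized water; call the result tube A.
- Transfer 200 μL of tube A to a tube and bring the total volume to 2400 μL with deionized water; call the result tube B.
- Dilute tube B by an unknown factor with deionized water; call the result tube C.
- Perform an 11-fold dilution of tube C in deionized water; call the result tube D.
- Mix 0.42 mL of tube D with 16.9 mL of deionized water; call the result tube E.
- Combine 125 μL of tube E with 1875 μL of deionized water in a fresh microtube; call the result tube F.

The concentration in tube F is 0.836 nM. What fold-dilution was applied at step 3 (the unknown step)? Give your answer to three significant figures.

33.9-fold

Step 1: 110 μL + 22.2 mL = 22310 μL total → factor 22310/110 = 202.82
Step 2: 200 μL brought to 2400 μL → factor 2400/200 = 12
Step 3: unknown factor x
Step 4: 11-fold → factor 11
Step 5: 0.42 mL + 16.9 mL = 17.32 mL total → factor 17.32/0.42 = 41.238
Step 6: 125 μL + 1875 μL = 2000 μL total → factor 2000/125 = 16
Product of known-step factors = 1.7664 × 10^7
Overall factor = 0.500 M / (0.836 nM) = 5.9809 × 10^8
x = 5.9809 × 10^8 / 1.7664 × 10^7 = 33.9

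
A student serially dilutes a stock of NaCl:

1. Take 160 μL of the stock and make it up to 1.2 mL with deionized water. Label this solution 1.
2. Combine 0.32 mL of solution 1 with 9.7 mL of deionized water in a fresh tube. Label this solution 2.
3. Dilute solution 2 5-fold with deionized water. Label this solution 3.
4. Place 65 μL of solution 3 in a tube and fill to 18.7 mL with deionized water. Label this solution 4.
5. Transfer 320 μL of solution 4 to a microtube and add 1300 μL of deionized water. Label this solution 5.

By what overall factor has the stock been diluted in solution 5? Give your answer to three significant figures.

1.71 × 10^6

Step 1: 160 μL brought to 1.2 mL → factor 1200/160 = 7.5
Step 2: 0.32 mL + 9.7 mL = 10.02 mL total → factor 10.02/0.32 = 31.312
Step 3: 5-fold → factor 5
Step 4: 65 μL brought to 18.7 mL → factor 18700/65 = 287.69
Step 5: 320 μL + 1300 μL = 1620 μL total → factor 1620/320 = 5.0625
Overall dilution factor = 7.5 × 31.312 × 5 × 287.69 × 5.0625 = 1.7102 × 10^6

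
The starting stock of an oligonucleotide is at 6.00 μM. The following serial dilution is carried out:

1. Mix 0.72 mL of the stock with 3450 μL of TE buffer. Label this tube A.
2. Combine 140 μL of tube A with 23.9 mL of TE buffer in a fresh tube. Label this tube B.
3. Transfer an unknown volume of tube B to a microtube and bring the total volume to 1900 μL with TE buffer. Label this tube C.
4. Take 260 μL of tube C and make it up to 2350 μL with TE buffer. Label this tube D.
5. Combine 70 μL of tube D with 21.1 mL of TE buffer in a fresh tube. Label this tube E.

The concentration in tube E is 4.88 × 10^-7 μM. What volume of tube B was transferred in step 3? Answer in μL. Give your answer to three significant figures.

420 μL

Step 1: 0.72 mL + 3450 μL = 4.17 mL total → factor 4.17/0.72 = 5.7917
Step 2: 140 μL + 23.9 mL = 24040 μL total → factor 24040/140 = 171.71
Step 3: v brought to 1900 μL → factor = 1900 μL/v
Step 4: 260 μL brought to 2350 μL → factor 2350/260 = 9.0385
Step 5: 70 μL + 21.1 mL = 21170 μL total → factor 21170/70 = 302.43
Product of known-step factors = 2.7185 × 10^6
Overall factor = 6.00 μM / (4.88 × 10^-7 μM) = 1.2295 × 10^7
Step-3 factor = 1.2295 × 10^7 / 2.7185 × 10^6 = 4.5228
v = 1900 μL / 4.5228 = 420 μL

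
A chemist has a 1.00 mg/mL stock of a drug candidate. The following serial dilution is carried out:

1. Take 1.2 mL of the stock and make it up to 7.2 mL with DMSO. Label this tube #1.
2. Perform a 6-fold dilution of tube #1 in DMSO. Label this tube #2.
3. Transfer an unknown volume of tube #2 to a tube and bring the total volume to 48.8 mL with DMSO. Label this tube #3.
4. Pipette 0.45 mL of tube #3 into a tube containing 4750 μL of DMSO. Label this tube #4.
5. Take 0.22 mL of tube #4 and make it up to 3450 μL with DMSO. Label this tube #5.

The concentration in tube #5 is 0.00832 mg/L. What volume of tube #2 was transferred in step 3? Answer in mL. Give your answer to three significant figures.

Step 1: 1.2 mL brought to 7.2 mL → factor 7.2/1.2 = 6
Step 2: 6-fold → factor 6
Step 3: v brought to 48.8 mL → factor = 48.8 mL/v
Step 4: 0.45 mL + 4750 μL = 5.2 mL total → factor 5.2/0.45 = 11.556
Step 5: 0.22 mL brought to 3450 μL → factor 3.45/0.22 = 15.682
Product of known-step factors = 6523.6
Overall factor = 1.00 mg/mL / (0.00832 mg/L) = 1.2019 × 10^5
Step-3 factor = 1.2019 × 10^5 / 6523.6 = 18.424
v = 48.8 mL / 18.424 = 2.65 mL

2.65 mL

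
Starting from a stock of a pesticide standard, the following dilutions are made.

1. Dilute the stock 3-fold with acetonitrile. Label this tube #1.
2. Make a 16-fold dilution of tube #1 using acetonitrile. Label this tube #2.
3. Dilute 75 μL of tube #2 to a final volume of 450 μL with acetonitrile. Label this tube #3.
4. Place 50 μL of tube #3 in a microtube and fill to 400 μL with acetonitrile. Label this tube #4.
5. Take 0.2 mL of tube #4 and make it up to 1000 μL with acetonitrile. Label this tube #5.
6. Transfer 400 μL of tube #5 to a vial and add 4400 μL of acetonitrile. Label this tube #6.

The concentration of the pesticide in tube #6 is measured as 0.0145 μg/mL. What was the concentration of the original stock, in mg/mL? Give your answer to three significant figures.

2.00 mg/mL

Step 1: 3-fold → factor 3
Step 2: 16-fold → factor 16
Step 3: 75 μL brought to 450 μL → factor 450/75 = 6
Step 4: 50 μL brought to 400 μL → factor 400/50 = 8
Step 5: 0.2 mL brought to 1000 μL → factor 1/0.2 = 5
Step 6: 400 μL + 4400 μL = 4800 μL total → factor 4800/400 = 12
Overall dilution factor = 3 × 16 × 6 × 8 × 5 × 12 = 1.3824 × 10^5
Stock = 0.0145 μg/mL × 1.3824 × 10^5 = 2004 μg/mL = 2.00 mg/mL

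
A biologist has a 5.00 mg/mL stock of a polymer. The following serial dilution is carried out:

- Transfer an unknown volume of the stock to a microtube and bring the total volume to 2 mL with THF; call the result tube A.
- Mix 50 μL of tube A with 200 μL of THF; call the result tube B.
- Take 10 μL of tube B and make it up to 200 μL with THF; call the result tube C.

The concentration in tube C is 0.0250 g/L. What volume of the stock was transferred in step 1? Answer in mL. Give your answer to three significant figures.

1.00 mL

Step 1: v brought to 2 mL → factor = 2 mL/v
Step 2: 50 μL + 200 μL = 250 μL total → factor 250/50 = 5
Step 3: 10 μL brought to 200 μL → factor 200/10 = 20
Product of known-step factors = 100
Overall factor = 5.00 mg/mL / (0.0250 g/L) = 200
Step-1 factor = 200 / 100 = 2
v = 2 mL / 2 = 1.00 mL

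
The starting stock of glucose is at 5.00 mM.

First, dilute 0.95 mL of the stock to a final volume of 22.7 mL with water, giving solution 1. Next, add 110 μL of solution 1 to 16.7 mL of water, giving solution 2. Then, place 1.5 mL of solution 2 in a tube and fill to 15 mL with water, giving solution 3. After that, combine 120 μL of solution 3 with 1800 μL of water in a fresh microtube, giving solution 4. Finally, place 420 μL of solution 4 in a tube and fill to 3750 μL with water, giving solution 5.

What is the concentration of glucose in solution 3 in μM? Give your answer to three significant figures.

Step 1: 0.95 mL brought to 22.7 mL → factor 22.7/0.95 = 23.895
Step 2: 110 μL + 16.7 mL = 16810 μL total → factor 16810/110 = 152.82
Step 3: 1.5 mL brought to 15 mL → factor 15/1.5 = 10
Dilution factor through solution 3 = 23.895 × 152.82 × 10 = 36516
[solution 3] = 5.00 mM / 36516 = 0.0001369 mM = 0.137 μM

0.137 μM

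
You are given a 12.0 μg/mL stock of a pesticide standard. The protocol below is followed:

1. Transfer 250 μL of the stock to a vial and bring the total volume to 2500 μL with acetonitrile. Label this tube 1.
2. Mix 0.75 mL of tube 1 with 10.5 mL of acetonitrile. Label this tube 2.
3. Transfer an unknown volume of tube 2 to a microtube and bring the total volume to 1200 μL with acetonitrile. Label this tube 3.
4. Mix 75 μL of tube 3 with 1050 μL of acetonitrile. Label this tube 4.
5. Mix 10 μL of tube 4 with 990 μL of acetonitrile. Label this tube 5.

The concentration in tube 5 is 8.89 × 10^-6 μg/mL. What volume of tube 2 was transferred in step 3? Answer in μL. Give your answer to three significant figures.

200 μL

Step 1: 250 μL brought to 2500 μL → factor 2500/250 = 10
Step 2: 0.75 mL + 10.5 mL = 11.25 mL total → factor 11.25/0.75 = 15
Step 3: v brought to 1200 μL → factor = 1200 μL/v
Step 4: 75 μL + 1050 μL = 1125 μL total → factor 1125/75 = 15
Step 5: 10 μL + 990 μL = 1000 μL total → factor 1000/10 = 100
Product of known-step factors = 2.25 × 10^5
Overall factor = 12.0 μg/mL / (8.89 × 10^-6 μg/mL) = 1.3498 × 10^6
Step-3 factor = 1.3498 × 10^6 / 2.25 × 10^5 = 5.9993
v = 1200 μL / 5.9993 = 200 μL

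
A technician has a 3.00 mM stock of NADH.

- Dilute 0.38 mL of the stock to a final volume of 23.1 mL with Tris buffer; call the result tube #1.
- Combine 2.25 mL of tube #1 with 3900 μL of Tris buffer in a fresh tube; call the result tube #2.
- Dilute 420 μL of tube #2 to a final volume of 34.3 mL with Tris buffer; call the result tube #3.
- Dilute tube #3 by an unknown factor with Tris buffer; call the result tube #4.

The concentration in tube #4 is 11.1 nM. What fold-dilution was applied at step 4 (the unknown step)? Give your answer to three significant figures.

19.9-fold

Step 1: 0.38 mL brought to 23.1 mL → factor 23.1/0.38 = 60.789
Step 2: 2.25 mL + 3900 μL = 6.15 mL total → factor 6.15/2.25 = 2.7333
Step 3: 420 μL brought to 34.3 mL → factor 34300/420 = 81.667
Step 4: unknown factor x
Product of known-step factors = 13570
Overall factor = 3.00 mM / (11.1 nM) = 2.7027 × 10^5
x = 2.7027 × 10^5 / 13570 = 19.9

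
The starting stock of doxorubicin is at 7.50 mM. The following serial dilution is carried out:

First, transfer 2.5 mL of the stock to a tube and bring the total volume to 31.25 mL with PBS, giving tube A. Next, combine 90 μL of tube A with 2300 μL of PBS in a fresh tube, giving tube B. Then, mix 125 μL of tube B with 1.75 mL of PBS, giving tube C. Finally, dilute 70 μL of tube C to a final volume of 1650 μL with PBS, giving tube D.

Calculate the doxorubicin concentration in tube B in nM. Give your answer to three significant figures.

2.26 × 10^4 nM

Step 1: 2.5 mL brought to 31.25 mL → factor 31.25/2.5 = 12.5
Step 2: 90 μL + 2300 μL = 2390 μL total → factor 2390/90 = 26.556
Dilution factor through tube B = 12.5 × 26.556 = 331.94
[tube B] = 7.50 mM / 331.94 = 0.02259 mM = 2.26 × 10^4 nM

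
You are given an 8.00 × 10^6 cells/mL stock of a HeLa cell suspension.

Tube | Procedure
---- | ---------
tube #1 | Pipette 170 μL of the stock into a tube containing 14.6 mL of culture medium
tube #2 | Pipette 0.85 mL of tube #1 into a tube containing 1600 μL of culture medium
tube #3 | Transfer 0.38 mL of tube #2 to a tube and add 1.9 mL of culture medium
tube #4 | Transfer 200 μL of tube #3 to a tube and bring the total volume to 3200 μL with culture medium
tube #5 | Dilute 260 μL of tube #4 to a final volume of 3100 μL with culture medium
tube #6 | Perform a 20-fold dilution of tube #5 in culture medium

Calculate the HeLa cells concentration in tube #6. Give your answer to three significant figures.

1.40 cells/mL

Step 1: 170 μL + 14.6 mL = 14770 μL total → factor 14770/170 = 86.882
Step 2: 0.85 mL + 1600 μL = 2.45 mL total → factor 2.45/0.85 = 2.8824
Step 3: 0.38 mL + 1.9 mL = 2.28 mL total → factor 2.28/0.38 = 6
Step 4: 200 μL brought to 3200 μL → factor 3200/200 = 16
Step 5: 260 μL brought to 3100 μL → factor 3100/260 = 11.923
Step 6: 20-fold → factor 20
Dilution factor through tube #6 = 86.882 × 2.8824 × 6 × 16 × 11.923 × 20 = 5.7328 × 10^6
[tube #6] = 8.00 × 10^6 cells/mL / 5.7328 × 10^6 = 1.40 cells/mL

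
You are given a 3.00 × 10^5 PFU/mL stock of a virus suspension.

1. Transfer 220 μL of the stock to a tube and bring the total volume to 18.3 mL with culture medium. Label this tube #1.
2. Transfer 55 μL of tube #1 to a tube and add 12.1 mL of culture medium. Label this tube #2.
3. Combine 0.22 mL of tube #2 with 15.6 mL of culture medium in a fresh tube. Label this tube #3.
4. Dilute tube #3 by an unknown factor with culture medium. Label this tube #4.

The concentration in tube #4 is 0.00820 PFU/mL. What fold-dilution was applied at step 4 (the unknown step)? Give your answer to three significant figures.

27.7-fold

Step 1: 220 μL brought to 18.3 mL → factor 18300/220 = 83.182
Step 2: 55 μL + 12.1 mL = 12155 μL total → factor 12155/55 = 221
Step 3: 0.22 mL + 15.6 mL = 15.82 mL total → factor 15.82/0.22 = 71.909
Step 4: unknown factor x
Product of known-step factors = 1.3219 × 10^6
Overall factor = 3.00 × 10^5 PFU/mL / (0.00820 PFU/mL) = 3.6585 × 10^7
x = 3.6585 × 10^7 / 1.3219 × 10^6 = 27.7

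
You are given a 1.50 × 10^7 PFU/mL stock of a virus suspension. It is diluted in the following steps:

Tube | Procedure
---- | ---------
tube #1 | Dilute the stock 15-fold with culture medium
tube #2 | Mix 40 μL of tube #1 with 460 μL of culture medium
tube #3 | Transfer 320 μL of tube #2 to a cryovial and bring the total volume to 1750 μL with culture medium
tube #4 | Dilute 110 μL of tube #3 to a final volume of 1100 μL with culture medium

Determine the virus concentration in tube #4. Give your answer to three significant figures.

1.46 × 10^3 PFU/mL

Step 1: 15-fold → factor 15
Step 2: 40 μL + 460 μL = 500 μL total → factor 500/40 = 12.5
Step 3: 320 μL brought to 1750 μL → factor 1750/320 = 5.4688
Step 4: 110 μL brought to 1100 μL → factor 1100/110 = 10
Overall dilution factor = 15 × 12.5 × 5.4688 × 10 = 10254
Final = 1.50 × 10^7 PFU/mL / 10254 = 1.46 × 10^3 PFU/mL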